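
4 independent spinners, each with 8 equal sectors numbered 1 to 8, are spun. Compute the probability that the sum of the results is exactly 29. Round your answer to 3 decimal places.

There are 8^4 = 4096 equally likely outcomes.
The number of ordered 4-tuples from {1,…,8} summing to 29 is 20.
P(sum = 29) = 20/4096 = 5/1024 ≈ 0.005.

0.005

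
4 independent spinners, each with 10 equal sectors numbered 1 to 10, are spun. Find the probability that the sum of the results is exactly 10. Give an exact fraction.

There are 10^4 = 10000 equally likely outcomes.
The number of ordered 4-tuples from {1,…,10} summing to 10 is 84.
P(sum = 10) = 84/10000 = 21/2500.

21/2500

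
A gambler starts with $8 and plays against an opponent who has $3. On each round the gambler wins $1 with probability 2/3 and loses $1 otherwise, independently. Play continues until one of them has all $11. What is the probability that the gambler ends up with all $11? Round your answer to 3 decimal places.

0.997

Let r = q/p = (1/3)/(2/3) = 1/2. The recurrence P(i) = p·P(i+1) + q·P(i−1) with P(0)=0, P(11)=1 gives P(i) = (1 − r^i)/(1 − r^11).
P(8) = (1 − (1/2)^8) / (1 − (1/2)^11) = 2040/2047 ≈ 0.997.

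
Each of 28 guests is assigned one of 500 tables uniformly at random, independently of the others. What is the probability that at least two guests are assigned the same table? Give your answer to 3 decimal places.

0.537

It's easier to compute the probability that all 28 are distinct.
P(all distinct) = 500/500 · 499/500 · ··· · 473/500 ≈ 0.463.
So the probability of at least one match is 1 − 0.463 = 0.537.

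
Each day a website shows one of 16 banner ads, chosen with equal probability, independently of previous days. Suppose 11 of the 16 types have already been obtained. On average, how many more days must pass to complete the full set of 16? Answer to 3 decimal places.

36.533

Starting from 11 distinct types, each trial gives a new one with probability (16−i)/16 when i types are held, so the wait for the next new type is 16/(16−i).
E = 16/5 + 16/4 + 16/3 + 16/2 + 16/1 = 548/15 ≈ 36.533.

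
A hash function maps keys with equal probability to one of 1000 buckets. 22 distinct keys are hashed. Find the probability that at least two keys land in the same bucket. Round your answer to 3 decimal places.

It's easier to compute the probability that all 22 are distinct.
P(all distinct) = 1000/1000 · 999/1000 · ··· · 979/1000 ≈ 0.792.
So the probability of at least one match is 1 − 0.792 = 0.208.

0.208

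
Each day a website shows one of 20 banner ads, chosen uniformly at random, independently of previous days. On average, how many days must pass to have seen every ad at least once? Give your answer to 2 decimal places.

After i distinct types are collected, each trial gives a new one with probability (20−i)/20, so the expected wait for the next new type is 20/(20−i).
E = 20/20 + 20/19 + 20/18 + 20/17 + 20/16 + 20/15 + 20/14 + 20/13 + 20/12 + 20/11 + 20/10 + 20/9 + 20/8 + 20/7 + 20/6 + 20/5 + 20/4 + 20/3 + 20/2 + 20/1 = 279175675/3879876 ≈ 71.95.

71.95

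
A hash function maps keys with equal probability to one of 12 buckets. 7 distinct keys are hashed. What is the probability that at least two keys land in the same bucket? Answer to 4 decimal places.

0.8886

It's easier to compute the probability that all 7 are distinct.
P(all distinct) = 12/12 · 11/12 · ··· · 6/12 ≈ 0.1114.
So the probability of at least one match is 1 − 0.1114 = 0.8886.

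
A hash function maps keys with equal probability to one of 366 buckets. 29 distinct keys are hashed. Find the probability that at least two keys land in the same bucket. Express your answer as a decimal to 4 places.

It's easier to compute the probability that all 29 are distinct.
P(all distinct) = 366/366 · 365/366 · ··· · 338/366 ≈ 0.3201.
So the probability of at least one match is 1 − 0.3201 = 0.6799.

0.6799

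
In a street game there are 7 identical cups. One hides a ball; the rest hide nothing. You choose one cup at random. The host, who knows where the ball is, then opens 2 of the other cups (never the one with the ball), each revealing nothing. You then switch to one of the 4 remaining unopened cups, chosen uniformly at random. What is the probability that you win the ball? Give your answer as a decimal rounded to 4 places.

0.2143

Your original cup holds the ball with probability 1/7, so the other 6 collectively hold it with probability 6/7.
The host can always find 2 empty cups to open, so the reveals don't change that 6/7; it is now spread over the 4 remaining unopened cups.
P(win by switching) = (6/7) · (1/4) = 3/14 ≈ 0.2143.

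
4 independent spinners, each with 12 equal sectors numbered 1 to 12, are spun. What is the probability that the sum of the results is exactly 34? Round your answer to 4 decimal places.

There are 12^4 = 20736 equally likely outcomes.
The number of ordered 4-tuples from {1,…,12} summing to 34 is 640.
P(sum = 34) = 640/20736 = 5/162 ≈ 0.0309.

0.0309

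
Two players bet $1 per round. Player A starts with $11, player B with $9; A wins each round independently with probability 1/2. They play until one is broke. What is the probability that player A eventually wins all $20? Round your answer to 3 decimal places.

0.550

With a fair step, P(i) = ½P(i−1) + ½P(i+1) with P(0)=0, P(20)=1 has the linear solution P(i) = i/20.
P(11) = 11/20 ≈ 0.550.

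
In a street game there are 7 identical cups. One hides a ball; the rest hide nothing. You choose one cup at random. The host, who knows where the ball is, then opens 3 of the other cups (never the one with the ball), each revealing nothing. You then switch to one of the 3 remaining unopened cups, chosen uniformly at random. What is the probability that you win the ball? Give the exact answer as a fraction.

Your original cup holds the ball with probability 1/7, so the other 6 collectively hold it with probability 6/7.
The host can always find 3 empty cups to open, so the reveals don't change that 6/7; it is now spread over the 3 remaining unopened cups.
P(win by switching) = (6/7) · (1/3) = 2/7.

2/7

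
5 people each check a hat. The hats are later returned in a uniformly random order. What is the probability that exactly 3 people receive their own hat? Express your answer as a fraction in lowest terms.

1/12

Choose which 3 of the 5 are fixed: C(5,3) = 10 ways.
The remaining 2 must have no fixed point: D(2) = 1.
P = 10·1/120 = 1/12.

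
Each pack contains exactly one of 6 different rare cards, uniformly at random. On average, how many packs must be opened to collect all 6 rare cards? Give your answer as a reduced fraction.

After i distinct types are collected, each trial gives a new one with probability (6−i)/6, so the expected wait for the next new type is 6/(6−i).
E = 6/6 + 6/5 + 6/4 + 6/3 + 6/2 + 6/1 = 147/10.

147/10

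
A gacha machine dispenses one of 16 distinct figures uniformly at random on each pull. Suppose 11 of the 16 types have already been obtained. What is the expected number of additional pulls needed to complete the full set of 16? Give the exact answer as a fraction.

Starting from 11 distinct types, each trial gives a new one with probability (16−i)/16 when i types are held, so the wait for the next new type is 16/(16−i).
E = 16/5 + 16/4 + 16/3 + 16/2 + 16/1 = 548/15.

548/15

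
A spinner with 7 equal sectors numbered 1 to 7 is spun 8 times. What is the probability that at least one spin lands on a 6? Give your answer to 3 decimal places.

P(no spin lands on a 6) = (6/7)^8 ≈ 0.291.
P(at least one) = 1 − 0.291 = 0.709.

0.709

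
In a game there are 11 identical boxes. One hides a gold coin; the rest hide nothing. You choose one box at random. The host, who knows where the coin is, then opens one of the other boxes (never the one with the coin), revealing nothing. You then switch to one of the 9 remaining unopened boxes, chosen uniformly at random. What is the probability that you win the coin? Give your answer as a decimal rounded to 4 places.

Your original box holds the coin with probability 1/11, so the other 10 collectively hold it with probability 10/11.
The host can always find an empty box to open, so this doesn't change that 10/11; it is now spread over the 9 remaining unopened boxes.
P(win by switching) = (10/11) · (1/9) = 10/99 ≈ 0.1010.

0.1010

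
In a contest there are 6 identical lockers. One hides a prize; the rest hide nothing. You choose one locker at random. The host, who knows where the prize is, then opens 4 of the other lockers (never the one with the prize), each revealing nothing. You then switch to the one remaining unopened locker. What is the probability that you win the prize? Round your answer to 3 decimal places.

Your original locker holds the prize with probability 1/6, so the other 5 collectively hold it with probability 5/6.
The host can always find 4 empty lockers to open, so the reveals don't change that 5/6; it is now spread over the 1 remaining unopened locker.
P(win by switching) = (5/6) · (1/1) = 5/6 ≈ 0.833.

0.833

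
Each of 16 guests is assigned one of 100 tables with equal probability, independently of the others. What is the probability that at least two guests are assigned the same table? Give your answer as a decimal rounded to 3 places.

0.718

It's easier to compute the probability that all 16 are distinct.
P(all distinct) = 100/100 · 99/100 · ··· · 85/100 ≈ 0.282.
So the probability of at least one match is 1 − 0.282 = 0.718.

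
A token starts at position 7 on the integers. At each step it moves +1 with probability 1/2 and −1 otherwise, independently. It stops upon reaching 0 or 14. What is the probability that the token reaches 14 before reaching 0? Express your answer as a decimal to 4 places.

0.5000

With a fair step, P(i) = ½P(i−1) + ½P(i+1) with P(0)=0, P(14)=1 has the linear solution P(i) = i/14.
P(7) = 7/14 = 1/2 ≈ 0.5000.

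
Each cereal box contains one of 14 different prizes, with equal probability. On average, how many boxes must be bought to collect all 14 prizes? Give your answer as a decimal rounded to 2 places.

After i distinct types are collected, each trial gives a new one with probability (14−i)/14, so the expected wait for the next new type is 14/(14−i).
E = 14/14 + 14/13 + 14/12 + 14/11 + 14/10 + 14/9 + 14/8 + 14/7 + 14/6 + 14/5 + 14/4 + 14/3 + 14/2 + 14/1 = 1171733/25740 ≈ 45.52.

45.52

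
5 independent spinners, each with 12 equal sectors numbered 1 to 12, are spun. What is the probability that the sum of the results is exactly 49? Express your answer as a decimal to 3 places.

0.005

There are 12^5 = 248832 equally likely outcomes.
The number of ordered 5-tuples from {1,…,12} summing to 49 is 1365.
P(sum = 49) = 1365/248832 = 455/82944 ≈ 0.005.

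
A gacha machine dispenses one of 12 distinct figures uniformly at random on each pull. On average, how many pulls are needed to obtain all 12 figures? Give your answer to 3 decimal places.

37.239

After i distinct types are collected, each trial gives a new one with probability (12−i)/12, so the expected wait for the next new type is 12/(12−i).
E = 12/12 + 12/11 + 12/10 + 12/9 + 12/8 + 12/7 + 12/6 + 12/5 + 12/4 + 12/3 + 12/2 + 12/1 = 86021/2310 ≈ 37.239.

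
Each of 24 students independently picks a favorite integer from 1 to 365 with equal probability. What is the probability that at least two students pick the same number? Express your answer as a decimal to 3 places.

0.538

It's easier to compute the probability that all 24 are distinct.
P(all distinct) = 365/365 · 364/365 · ··· · 342/365 ≈ 0.462.
So the probability of at least one match is 1 − 0.462 = 0.538.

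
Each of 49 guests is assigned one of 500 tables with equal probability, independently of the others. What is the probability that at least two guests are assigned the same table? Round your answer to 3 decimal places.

0.912

It's easier to compute the probability that all 49 are distinct.
P(all distinct) = 500/500 · 499/500 · ··· · 452/500 ≈ 0.088.
So the probability of at least one match is 1 − 0.088 = 0.912.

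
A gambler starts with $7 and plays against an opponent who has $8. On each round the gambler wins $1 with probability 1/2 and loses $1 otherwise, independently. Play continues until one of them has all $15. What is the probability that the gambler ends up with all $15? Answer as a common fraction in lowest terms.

With a fair step, P(i) = ½P(i−1) + ½P(i+1) with P(0)=0, P(15)=1 has the linear solution P(i) = i/15.
P(7) = 7/15.

7/15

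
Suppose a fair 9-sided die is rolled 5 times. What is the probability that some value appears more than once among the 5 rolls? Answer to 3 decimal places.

0.744

P(all 5 different) = 9/9 · 8/9 · ··· · 5/9 ≈ 0.256.
P(at least two equal) = 1 − 0.256 = 0.744.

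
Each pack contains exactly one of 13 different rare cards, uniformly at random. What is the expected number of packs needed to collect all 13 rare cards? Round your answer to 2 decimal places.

41.34

After i distinct types are collected, each trial gives a new one with probability (13−i)/13, so the expected wait for the next new type is 13/(13−i).
E = 13/13 + 13/12 + 13/11 + 13/10 + 13/9 + 13/8 + 13/7 + 13/6 + 13/5 + 13/4 + 13/3 + 13/2 + 13/1 = 1145993/27720 ≈ 41.34.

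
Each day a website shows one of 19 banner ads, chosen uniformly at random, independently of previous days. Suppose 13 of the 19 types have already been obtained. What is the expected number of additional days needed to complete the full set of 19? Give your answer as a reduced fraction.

931/20

Starting from 13 distinct types, each trial gives a new one with probability (19−i)/19 when i types are held, so the wait for the next new type is 19/(19−i).
E = 19/6 + 19/5 + 19/4 + 19/3 + 19/2 + 19/1 = 931/20.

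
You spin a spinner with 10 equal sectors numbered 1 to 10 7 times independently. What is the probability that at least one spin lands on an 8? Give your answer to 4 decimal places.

P(no spin lands on an 8) = (9/10)^7 ≈ 0.4783.
P(at least one) = 1 − 0.4783 = 0.5217.

0.5217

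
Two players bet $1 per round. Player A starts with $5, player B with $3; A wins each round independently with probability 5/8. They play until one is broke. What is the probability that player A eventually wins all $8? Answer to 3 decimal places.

Let r = q/p = (3/8)/(5/8) = 3/5. The recurrence P(i) = p·P(i+1) + q·P(i−1) with P(0)=0, P(8)=1 gives P(i) = (1 − r^i)/(1 − r^8).
P(5) = (1 − (3/5)^5) / (1 − (3/5)^8) = 180125/192032 ≈ 0.938.

0.938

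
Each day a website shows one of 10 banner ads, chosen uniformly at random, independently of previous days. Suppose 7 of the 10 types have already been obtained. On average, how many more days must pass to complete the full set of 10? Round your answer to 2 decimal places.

18.33

Starting from 7 distinct types, each trial gives a new one with probability (10−i)/10 when i types are held, so the wait for the next new type is 10/(10−i).
E = 10/3 + 10/2 + 10/1 = 55/3 ≈ 18.33.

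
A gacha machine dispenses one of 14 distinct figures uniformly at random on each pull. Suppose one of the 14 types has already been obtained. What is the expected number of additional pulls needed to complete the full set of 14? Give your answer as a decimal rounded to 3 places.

Starting from 1 distinct type, each trial gives a new one with probability (14−i)/14 when i types are held, so the wait for the next new type is 14/(14−i).
E = 14/13 + 14/12 + 14/11 + 14/10 + 14/9 + 14/8 + 14/7 + 14/6 + 14/5 + 14/4 + 14/3 + 14/2 + 14/1 = 1145993/25740 ≈ 44.522.

44.522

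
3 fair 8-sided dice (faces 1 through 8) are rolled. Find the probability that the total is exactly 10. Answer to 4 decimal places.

0.0703

There are 8^3 = 512 equally likely outcomes.
The number of ordered 3-tuples from {1,…,8} summing to 10 is 36.
P(sum = 10) = 36/512 = 9/128 ≈ 0.0703.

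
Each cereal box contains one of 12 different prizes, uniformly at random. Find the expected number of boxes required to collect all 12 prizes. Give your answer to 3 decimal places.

After i distinct types are collected, each trial gives a new one with probability (12−i)/12, so the expected wait for the next new type is 12/(12−i).
E = 12/12 + 12/11 + 12/10 + 12/9 + 12/8 + 12/7 + 12/6 + 12/5 + 12/4 + 12/3 + 12/2 + 12/1 = 86021/2310 ≈ 37.239.

37.239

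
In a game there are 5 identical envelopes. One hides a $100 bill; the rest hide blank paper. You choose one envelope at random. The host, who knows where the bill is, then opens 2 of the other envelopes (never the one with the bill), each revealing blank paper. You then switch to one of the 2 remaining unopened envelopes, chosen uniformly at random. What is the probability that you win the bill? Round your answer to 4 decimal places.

Your original envelope holds the bill with probability 1/5, so the other 4 collectively hold it with probability 4/5.
The host can always find 2 empty envelopes to open, so the reveals don't change that 4/5; it is now spread over the 2 remaining unopened envelopes.
P(win by switching) = (4/5) · (1/2) = 2/5 ≈ 0.4000.

0.4000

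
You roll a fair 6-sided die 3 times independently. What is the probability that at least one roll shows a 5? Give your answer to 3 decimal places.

P(no roll shows a 5) = (5/6)^3 ≈ 0.579.
P(at least one) = 1 − 0.579 = 0.421.

0.421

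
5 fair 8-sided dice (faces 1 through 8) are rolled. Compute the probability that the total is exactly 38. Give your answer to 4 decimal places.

There are 8^5 = 32768 equally likely outcomes.
The number of ordered 5-tuples from {1,…,8} summing to 38 is 15.
P(sum = 38) = 15/32768 ≈ 0.0005.

0.0005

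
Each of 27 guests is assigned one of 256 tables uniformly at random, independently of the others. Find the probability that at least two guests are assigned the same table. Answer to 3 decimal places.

It's easier to compute the probability that all 27 are distinct.
P(all distinct) = 256/256 · 255/256 · ··· · 230/256 ≈ 0.241.
So the probability of at least one match is 1 − 0.241 = 0.759.

0.759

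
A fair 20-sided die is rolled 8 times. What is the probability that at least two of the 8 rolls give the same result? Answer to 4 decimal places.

P(all 8 different) = 20/20 · 19/20 · ··· · 13/20 ≈ 0.1984.
P(at least two equal) = 1 − 0.1984 = 0.8016.

0.8016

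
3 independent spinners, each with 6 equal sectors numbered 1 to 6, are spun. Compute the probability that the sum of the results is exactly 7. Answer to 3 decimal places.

0.069

There are 6^3 = 216 equally likely outcomes.
The number of ordered 3-tuples from {1,…,6} summing to 7 is 15.
P(sum = 7) = 15/216 = 5/72 ≈ 0.069.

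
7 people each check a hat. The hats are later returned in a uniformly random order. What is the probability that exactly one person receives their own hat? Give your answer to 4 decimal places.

0.3681

Choose which one is fixed: C(7,1) = 7 ways.
The remaining 6 must have no fixed point: D(6) = 265.
P = 7·265/5040 = 53/144 ≈ 0.3681.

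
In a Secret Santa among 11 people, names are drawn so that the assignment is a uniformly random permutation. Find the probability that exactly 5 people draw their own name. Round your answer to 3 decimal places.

0.003

Choose which 5 of the 11 are fixed: C(11,5) = 462 ways.
The remaining 6 must have no fixed point: D(6) = 265.
P = 462·265/39916800 = 53/17280 ≈ 0.003.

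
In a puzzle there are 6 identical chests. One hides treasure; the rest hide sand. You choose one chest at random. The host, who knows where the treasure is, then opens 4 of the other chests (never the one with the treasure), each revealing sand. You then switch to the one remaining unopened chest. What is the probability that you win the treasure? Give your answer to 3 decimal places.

Your original chest holds the treasure with probability 1/6, so the other 5 collectively hold it with probability 5/6.
The host can always find 4 empty chests to open, so the reveals don't change that 5/6; it is now spread over the 1 remaining unopened chest.
P(win by switching) = (5/6) · (1/1) = 5/6 ≈ 0.833.

0.833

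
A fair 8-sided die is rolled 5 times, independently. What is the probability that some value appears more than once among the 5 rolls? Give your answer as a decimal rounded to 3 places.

0.795

P(all 5 different) = 8/8 · 7/8 · ··· · 4/8 ≈ 0.205.
P(at least two equal) = 1 − 0.205 = 0.795.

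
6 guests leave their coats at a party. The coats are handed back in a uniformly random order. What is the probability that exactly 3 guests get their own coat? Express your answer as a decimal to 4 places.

Choose which 3 of the 6 are fixed: C(6,3) = 20 ways.
The remaining 3 must have no fixed point: D(3) = 2.
P = 20·2/720 = 1/18 ≈ 0.0556.

0.0556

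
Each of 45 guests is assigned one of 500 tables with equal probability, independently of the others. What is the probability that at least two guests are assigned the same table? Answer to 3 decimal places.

0.870

It's easier to compute the probability that all 45 are distinct.
P(all distinct) = 500/500 · 499/500 · ··· · 456/500 ≈ 0.130.
So the probability of at least one match is 1 − 0.130 = 0.870.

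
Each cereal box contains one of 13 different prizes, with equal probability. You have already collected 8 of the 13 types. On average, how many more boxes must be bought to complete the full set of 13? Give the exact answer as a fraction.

Starting from 8 distinct types, each trial gives a new one with probability (13−i)/13 when i types are held, so the wait for the next new type is 13/(13−i).
E = 13/5 + 13/4 + 13/3 + 13/2 + 13/1 = 1781/60.

1781/60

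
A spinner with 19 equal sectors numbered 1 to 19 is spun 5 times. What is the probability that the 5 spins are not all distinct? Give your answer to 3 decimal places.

P(all 5 different) = 19/19 · 18/19 · ··· · 15/19 ≈ 0.564.
P(at least two equal) = 1 − 0.564 = 0.436.

0.436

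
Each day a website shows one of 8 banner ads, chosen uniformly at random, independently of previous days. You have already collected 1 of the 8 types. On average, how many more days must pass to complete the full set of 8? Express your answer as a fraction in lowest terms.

726/35

Starting from 1 distinct type, each trial gives a new one with probability (8−i)/8 when i types are held, so the wait for the next new type is 8/(8−i).
E = 8/7 + 8/6 + 8/5 + 8/4 + 8/3 + 8/2 + 8/1 = 726/35.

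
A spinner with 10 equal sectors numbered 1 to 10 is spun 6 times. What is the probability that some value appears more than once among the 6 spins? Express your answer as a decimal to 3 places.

0.849

P(all 6 different) = 10/10 · 9/10 · ··· · 5/10 ≈ 0.151.
P(at least two equal) = 1 − 0.151 = 0.849.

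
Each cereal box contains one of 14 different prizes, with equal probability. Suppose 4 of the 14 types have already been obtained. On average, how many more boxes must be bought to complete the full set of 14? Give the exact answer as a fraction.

Starting from 4 distinct types, each trial gives a new one with probability (14−i)/14 when i types are held, so the wait for the next new type is 14/(14−i).
E = 14/10 + 14/9 + 14/8 + 14/7 + 14/6 + 14/5 + 14/4 + 14/3 + 14/2 + 14/1 = 7381/180.

7381/180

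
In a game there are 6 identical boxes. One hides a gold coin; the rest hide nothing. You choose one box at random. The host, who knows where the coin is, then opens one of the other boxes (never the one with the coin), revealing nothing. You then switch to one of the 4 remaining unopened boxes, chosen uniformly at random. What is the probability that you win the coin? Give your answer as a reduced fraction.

Your original box holds the coin with probability 1/6, so the other 5 collectively hold it with probability 5/6.
The host can always find an empty box to open, so this doesn't change that 5/6; it is now spread over the 4 remaining unopened boxes.
P(win by switching) = (5/6) · (1/4) = 5/24.

5/24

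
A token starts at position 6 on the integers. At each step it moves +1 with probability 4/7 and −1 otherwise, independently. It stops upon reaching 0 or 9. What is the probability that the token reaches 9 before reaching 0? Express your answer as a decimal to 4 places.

0.8888

Let r = q/p = (3/7)/(4/7) = 3/4. The recurrence P(i) = p·P(i+1) + q·P(i−1) with P(0)=0, P(9)=1 gives P(i) = (1 − r^i)/(1 − r^9).
P(6) = (1 − (3/4)^6) / (1 − (3/4)^9) = 5824/6553 ≈ 0.8888.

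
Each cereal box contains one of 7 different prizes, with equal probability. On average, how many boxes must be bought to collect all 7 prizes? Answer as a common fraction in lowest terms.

363/20

After i distinct types are collected, each trial gives a new one with probability (7−i)/7, so the expected wait for the next new type is 7/(7−i).
E = 7/7 + 7/6 + 7/5 + 7/4 + 7/3 + 7/2 + 7/1 = 363/20.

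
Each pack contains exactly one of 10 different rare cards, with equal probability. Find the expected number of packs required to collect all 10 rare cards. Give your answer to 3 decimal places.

After i distinct types are collected, each trial gives a new one with probability (10−i)/10, so the expected wait for the next new type is 10/(10−i).
E = 10/10 + 10/9 + 10/8 + 10/7 + 10/6 + 10/5 + 10/4 + 10/3 + 10/2 + 10/1 = 7381/252 ≈ 29.290.

29.290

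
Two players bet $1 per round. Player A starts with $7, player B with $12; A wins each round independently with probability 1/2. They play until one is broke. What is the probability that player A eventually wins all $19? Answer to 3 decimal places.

With a fair step, P(i) = ½P(i−1) + ½P(i+1) with P(0)=0, P(19)=1 has the linear solution P(i) = i/19.
P(7) = 7/19 ≈ 0.368.

0.368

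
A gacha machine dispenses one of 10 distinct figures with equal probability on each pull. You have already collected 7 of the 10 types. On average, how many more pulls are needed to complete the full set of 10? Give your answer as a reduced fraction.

55/3

Starting from 7 distinct types, each trial gives a new one with probability (10−i)/10 when i types are held, so the wait for the next new type is 10/(10−i).
E = 10/3 + 10/2 + 10/1 = 55/3.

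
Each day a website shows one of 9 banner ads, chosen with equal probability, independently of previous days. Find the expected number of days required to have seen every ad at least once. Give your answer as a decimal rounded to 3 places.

25.461

After i distinct types are collected, each trial gives a new one with probability (9−i)/9, so the expected wait for the next new type is 9/(9−i).
E = 9/9 + 9/8 + 9/7 + 9/6 + 9/5 + 9/4 + 9/3 + 9/2 + 9/1 = 7129/280 ≈ 25.461.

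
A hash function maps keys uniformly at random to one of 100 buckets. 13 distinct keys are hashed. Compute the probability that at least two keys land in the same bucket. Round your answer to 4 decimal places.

It's easier to compute the probability that all 13 are distinct.
P(all distinct) = 100/100 · 99/100 · ··· · 88/100 ≈ 0.4428.
So the probability of at least one match is 1 − 0.4428 = 0.5572.

0.5572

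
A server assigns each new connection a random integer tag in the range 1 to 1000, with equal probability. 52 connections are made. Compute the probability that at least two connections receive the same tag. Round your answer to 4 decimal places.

0.7406

It's easier to compute the probability that all 52 are distinct.
P(all distinct) = 1000/1000 · 999/1000 · ··· · 949/1000 ≈ 0.2594.
So the probability of at least one match is 1 − 0.2594 = 0.7406.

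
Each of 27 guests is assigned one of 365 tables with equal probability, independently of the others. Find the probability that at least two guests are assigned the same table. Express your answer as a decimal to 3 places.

It's easier to compute the probability that all 27 are distinct.
P(all distinct) = 365/365 · 364/365 · ··· · 339/365 ≈ 0.373.
So the probability of at least one match is 1 − 0.373 = 0.627.

0.627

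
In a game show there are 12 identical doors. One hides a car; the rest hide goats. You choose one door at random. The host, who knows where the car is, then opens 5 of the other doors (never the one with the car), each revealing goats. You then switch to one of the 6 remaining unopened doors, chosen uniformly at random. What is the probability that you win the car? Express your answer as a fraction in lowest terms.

Your original door holds the car with probability 1/12, so the other 11 collectively hold it with probability 11/12.
The host can always find 5 empty doors to open, so the reveals don't change that 11/12; it is now spread over the 6 remaining unopened doors.
P(win by switching) = (11/12) · (1/6) = 11/72.

11/72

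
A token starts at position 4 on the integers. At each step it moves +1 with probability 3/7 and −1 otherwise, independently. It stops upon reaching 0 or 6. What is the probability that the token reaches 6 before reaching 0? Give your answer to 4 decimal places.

Let r = q/p = (4/7)/(3/7) = 4/3. The recurrence P(i) = p·P(i+1) + q·P(i−1) with P(0)=0, P(6)=1 gives P(i) = (1 − r^i)/(1 − r^6).
P(4) = (1 − (4/3)^4) / (1 − (4/3)^6) = 225/481 ≈ 0.4678.

0.4678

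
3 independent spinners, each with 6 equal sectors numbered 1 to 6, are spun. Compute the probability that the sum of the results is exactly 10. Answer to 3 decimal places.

0.125

There are 6^3 = 216 equally likely outcomes.
The number of ordered 3-tuples from {1,…,6} summing to 10 is 27.
P(sum = 10) = 27/216 = 1/8 ≈ 0.125.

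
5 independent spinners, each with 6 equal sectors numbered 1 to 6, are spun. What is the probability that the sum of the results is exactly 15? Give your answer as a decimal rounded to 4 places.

0.0837

There are 6^5 = 7776 equally likely outcomes.
The number of ordered 5-tuples from {1,…,6} summing to 15 is 651.
P(sum = 15) = 651/7776 = 217/2592 ≈ 0.0837.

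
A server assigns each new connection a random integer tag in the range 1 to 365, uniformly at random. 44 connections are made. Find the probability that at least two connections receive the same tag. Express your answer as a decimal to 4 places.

0.9329

It's easier to compute the probability that all 44 are distinct.
P(all distinct) = 365/365 · 364/365 · ··· · 322/365 ≈ 0.0671.
So the probability of at least one match is 1 − 0.0671 = 0.9329.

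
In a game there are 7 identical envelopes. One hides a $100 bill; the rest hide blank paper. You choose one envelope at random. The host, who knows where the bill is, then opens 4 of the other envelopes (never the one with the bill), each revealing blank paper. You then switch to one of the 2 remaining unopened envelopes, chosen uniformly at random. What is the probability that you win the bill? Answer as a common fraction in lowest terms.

Your original envelope holds the bill with probability 1/7, so the other 6 collectively hold it with probability 6/7.
The host can always find 4 empty envelopes to open, so the reveals don't change that 6/7; it is now spread over the 2 remaining unopened envelopes.
P(win by switching) = (6/7) · (1/2) = 3/7.

3/7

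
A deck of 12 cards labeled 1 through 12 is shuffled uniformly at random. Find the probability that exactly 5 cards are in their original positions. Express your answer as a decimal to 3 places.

Choose which 5 of the 12 are fixed: C(12,5) = 792 ways.
The remaining 7 must have no fixed point: D(7) = 1854.
P = 792·1854/479001600 = 103/33600 ≈ 0.003.

0.003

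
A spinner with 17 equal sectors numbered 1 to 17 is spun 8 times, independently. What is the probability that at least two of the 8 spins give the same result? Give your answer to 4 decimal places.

0.8595

P(all 8 different) = 17/17 · 16/17 · ··· · 10/17 ≈ 0.1405.
P(at least two equal) = 1 − 0.1405 = 0.8595.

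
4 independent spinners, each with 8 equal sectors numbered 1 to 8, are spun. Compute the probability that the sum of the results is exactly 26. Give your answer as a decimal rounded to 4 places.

0.0205

There are 8^4 = 4096 equally likely outcomes.
The number of ordered 4-tuples from {1,…,8} summing to 26 is 84.
P(sum = 26) = 84/4096 = 21/1024 ≈ 0.0205.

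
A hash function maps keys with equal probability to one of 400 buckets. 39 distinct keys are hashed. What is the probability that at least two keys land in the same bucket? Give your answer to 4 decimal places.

0.8527

It's easier to compute the probability that all 39 are distinct.
P(all distinct) = 400/400 · 399/400 · ··· · 362/400 ≈ 0.1473.
So the probability of at least one match is 1 − 0.1473 = 0.8527.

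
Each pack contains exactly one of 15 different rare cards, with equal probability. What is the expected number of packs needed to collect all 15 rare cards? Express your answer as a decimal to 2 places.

After i distinct types are collected, each trial gives a new one with probability (15−i)/15, so the expected wait for the next new type is 15/(15−i).
E = 15/15 + 15/14 + 15/13 + 15/12 + 15/11 + 15/10 + 15/9 + 15/8 + 15/7 + 15/6 + 15/5 + 15/4 + 15/3 + 15/2 + 15/1 = 1195757/24024 ≈ 49.77.

49.77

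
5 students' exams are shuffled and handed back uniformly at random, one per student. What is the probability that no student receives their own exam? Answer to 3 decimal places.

This is the derangement probability: permutations of 5 with no fixed point.
D(5) = 5! · (1 − 1/1! + 1/2! − ··· + (−1)^5/5!) = 44.
P = 44/120 = 11/30 ≈ 0.367.

0.367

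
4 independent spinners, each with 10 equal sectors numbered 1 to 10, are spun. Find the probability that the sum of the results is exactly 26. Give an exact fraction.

27/500

There are 10^4 = 10000 equally likely outcomes.
The number of ordered 4-tuples from {1,…,10} summing to 26 is 540.
P(sum = 26) = 540/10000 = 27/500.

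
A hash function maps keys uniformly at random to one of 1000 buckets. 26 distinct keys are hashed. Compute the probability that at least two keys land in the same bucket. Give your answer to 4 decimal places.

It's easier to compute the probability that all 26 are distinct.
P(all distinct) = 1000/1000 · 999/1000 · ··· · 975/1000 ≈ 0.7205.
So the probability of at least one match is 1 − 0.7205 = 0.2795.

0.2795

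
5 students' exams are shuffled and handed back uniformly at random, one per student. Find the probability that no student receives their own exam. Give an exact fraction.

This is the derangement probability: permutations of 5 with no fixed point.
D(5) = 5! · (1 − 1/1! + 1/2! − ··· + (−1)^5/5!) = 44.
P = 44/120 = 11/30.

11/30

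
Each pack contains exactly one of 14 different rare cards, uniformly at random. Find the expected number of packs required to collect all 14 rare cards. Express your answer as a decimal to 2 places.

45.52

After i distinct types are collected, each trial gives a new one with probability (14−i)/14, so the expected wait for the next new type is 14/(14−i).
E = 14/14 + 14/13 + 14/12 + 14/11 + 14/10 + 14/9 + 14/8 + 14/7 + 14/6 + 14/5 + 14/4 + 14/3 + 14/2 + 14/1 = 1171733/25740 ≈ 45.52.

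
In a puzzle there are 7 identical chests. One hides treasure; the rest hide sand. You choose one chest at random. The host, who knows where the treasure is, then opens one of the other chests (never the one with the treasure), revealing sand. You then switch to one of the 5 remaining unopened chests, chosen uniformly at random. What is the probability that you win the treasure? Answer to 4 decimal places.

0.1714

Your original chest holds the treasure with probability 1/7, so the other 6 collectively hold it with probability 6/7.
The host can always find an empty chest to open, so this doesn't change that 6/7; it is now spread over the 5 remaining unopened chests.
P(win by switching) = (6/7) · (1/5) = 6/35 ≈ 0.1714.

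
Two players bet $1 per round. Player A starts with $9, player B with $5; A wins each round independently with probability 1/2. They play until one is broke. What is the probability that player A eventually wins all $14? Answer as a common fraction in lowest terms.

With a fair step, P(i) = ½P(i−1) + ½P(i+1) with P(0)=0, P(14)=1 has the linear solution P(i) = i/14.
P(9) = 9/14.

9/14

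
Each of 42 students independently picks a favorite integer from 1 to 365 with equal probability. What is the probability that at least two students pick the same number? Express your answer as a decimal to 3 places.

0.914

It's easier to compute the probability that all 42 are distinct.
P(all distinct) = 365/365 · 364/365 · ··· · 324/365 ≈ 0.086.
So the probability of at least one match is 1 − 0.086 = 0.914.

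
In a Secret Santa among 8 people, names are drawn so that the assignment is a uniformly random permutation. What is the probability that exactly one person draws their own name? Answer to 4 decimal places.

Choose which one is fixed: C(8,1) = 8 ways.
The remaining 7 must have no fixed point: D(7) = 1854.
P = 8·1854/40320 = 103/280 ≈ 0.3679.

0.3679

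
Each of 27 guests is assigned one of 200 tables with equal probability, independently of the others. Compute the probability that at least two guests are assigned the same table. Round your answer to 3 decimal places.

0.841

It's easier to compute the probability that all 27 are distinct.
P(all distinct) = 200/200 · 199/200 · ··· · 174/200 ≈ 0.159.
So the probability of at least one match is 1 − 0.159 = 0.841.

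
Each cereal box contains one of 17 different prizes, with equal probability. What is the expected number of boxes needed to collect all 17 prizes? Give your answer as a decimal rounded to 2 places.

58.47

After i distinct types are collected, each trial gives a new one with probability (17−i)/17, so the expected wait for the next new type is 17/(17−i).
E = 17/17 + 17/16 + 17/15 + 17/14 + 17/13 + 17/12 + 17/11 + 17/10 + 17/9 + 17/8 + 17/7 + 17/6 + 17/5 + 17/4 + 17/3 + 17/2 + 17/1 = 42142223/720720 ≈ 58.47.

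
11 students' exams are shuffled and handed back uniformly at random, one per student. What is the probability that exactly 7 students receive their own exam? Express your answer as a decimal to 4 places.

Choose which 7 of the 11 are fixed: C(11,7) = 330 ways.
The remaining 4 must have no fixed point: D(4) = 9.
P = 330·9/39916800 = 1/13440 ≈ 0.0001.

0.0001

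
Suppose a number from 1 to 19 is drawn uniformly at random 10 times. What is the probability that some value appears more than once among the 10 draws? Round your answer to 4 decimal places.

0.9453

P(all 10 different) = 19/19 · 18/19 · ··· · 10/19 ≈ 0.0547.
P(at least two equal) = 1 − 0.0547 = 0.9453.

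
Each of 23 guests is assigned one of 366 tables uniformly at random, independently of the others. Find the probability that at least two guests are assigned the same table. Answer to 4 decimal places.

It's easier to compute the probability that all 23 are distinct.
P(all distinct) = 366/366 · 365/366 · ··· · 344/366 ≈ 0.4937.
So the probability of at least one match is 1 − 0.4937 = 0.5063.

0.5063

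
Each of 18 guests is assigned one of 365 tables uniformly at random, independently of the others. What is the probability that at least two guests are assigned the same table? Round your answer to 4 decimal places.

It's easier to compute the probability that all 18 are distinct.
P(all distinct) = 365/365 · 364/365 · ··· · 348/365 ≈ 0.6531.
So the probability of at least one match is 1 − 0.6531 = 0.3469.

0.3469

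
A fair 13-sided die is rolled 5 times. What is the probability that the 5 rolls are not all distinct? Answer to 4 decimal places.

P(all 5 different) = 13/13 · 12/13 · ··· · 9/13 ≈ 0.4160.
P(at least two equal) = 1 − 0.4160 = 0.5840.

0.5840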